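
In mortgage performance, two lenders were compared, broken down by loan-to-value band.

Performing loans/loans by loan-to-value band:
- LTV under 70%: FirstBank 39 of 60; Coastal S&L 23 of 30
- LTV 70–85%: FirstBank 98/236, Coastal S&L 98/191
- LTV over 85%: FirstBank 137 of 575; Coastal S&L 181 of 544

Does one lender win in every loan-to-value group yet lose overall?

No

LTV under 70%: FirstBank 39/60 = 65.0%, Coastal S&L 23/30 = 76.7% → Coastal S&L
LTV 70–85%: FirstBank 98/236 = 41.5%, Coastal S&L 98/191 = 51.3% → Coastal S&L
LTV over 85%: FirstBank 137/575 = 23.8%, Coastal S&L 181/544 = 33.3% → Coastal S&L
Overall: FirstBank 274/871 = 31.5%, Coastal S&L 302/765 = 39.5% → Coastal S&L
Coastal S&L wins overall and in every loan-to-value group — no reversal.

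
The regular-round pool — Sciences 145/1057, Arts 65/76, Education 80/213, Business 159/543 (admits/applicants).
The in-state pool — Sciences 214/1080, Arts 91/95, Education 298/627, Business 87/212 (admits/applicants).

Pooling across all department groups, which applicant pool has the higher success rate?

Sciences: the regular-round pool 145/1057 = 13.7%, the in-state pool 214/1080 = 19.8% → the in-state pool
Arts: the regular-round pool 65/76 = 85.5%, the in-state pool 91/95 = 95.8% → the in-state pool
Education: the regular-round pool 80/213 = 37.6%, the in-state pool 298/627 = 47.5% → the in-state pool
Business: the regular-round pool 159/543 = 29.3%, the in-state pool 87/212 = 41.0% → the in-state pool
Overall: the regular-round pool 449/1889 = 23.8%, the in-state pool 690/2014 = 34.3% → the in-state pool

the in-state pool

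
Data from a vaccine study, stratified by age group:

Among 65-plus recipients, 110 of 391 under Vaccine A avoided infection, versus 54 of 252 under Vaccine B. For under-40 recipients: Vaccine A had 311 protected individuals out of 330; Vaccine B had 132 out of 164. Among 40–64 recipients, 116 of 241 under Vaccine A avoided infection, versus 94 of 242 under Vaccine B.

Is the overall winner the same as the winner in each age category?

Yes

65-plus: Vaccine A 110/391 = 28.1%, Vaccine B 54/252 = 21.4% → Vaccine A
Under-40: Vaccine A 311/330 = 94.2%, Vaccine B 132/164 = 80.5% → Vaccine A
40–64: Vaccine A 116/241 = 48.1%, Vaccine B 94/242 = 38.8% → Vaccine A
Overall: Vaccine A 537/962 = 55.8%, Vaccine B 280/658 = 42.6% → Vaccine A
Vaccine A wins overall and in every age group — no reversal.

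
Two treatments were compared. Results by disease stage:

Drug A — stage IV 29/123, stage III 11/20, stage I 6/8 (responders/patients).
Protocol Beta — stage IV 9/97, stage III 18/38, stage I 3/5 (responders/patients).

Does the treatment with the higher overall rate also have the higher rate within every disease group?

Stage IV: Drug A 29/123 = 23.6%, Protocol Beta 9/97 = 9.3% → Drug A
Stage III: Drug A 11/20 = 55.0%, Protocol Beta 18/38 = 47.4% → Drug A
Stage I: Drug A 6/8 = 75.0%, Protocol Beta 3/5 = 60.0% → Drug A
Overall: Drug A 46/151 = 30.5%, Protocol Beta 30/140 = 21.4% → Drug A
Drug A wins overall and in every disease group — no reversal.

Yes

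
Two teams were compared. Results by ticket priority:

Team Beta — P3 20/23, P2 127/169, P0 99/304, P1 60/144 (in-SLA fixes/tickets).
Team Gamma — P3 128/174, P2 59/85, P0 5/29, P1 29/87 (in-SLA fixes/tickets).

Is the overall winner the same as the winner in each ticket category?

P3: Team Beta 20/23 = 87.0%, Team Gamma 128/174 = 73.6% → Team Beta
P2: Team Beta 127/169 = 75.1%, Team Gamma 59/85 = 69.4% → Team Beta
P0: Team Beta 99/304 = 32.6%, Team Gamma 5/29 = 17.2% → Team Beta
P1: Team Beta 60/144 = 41.7%, Team Gamma 29/87 = 33.3% → Team Beta
Overall: Team Beta 306/640 = 47.8%, Team Gamma 221/375 = 58.9% → Team Gamma
Team Beta wins each ticket group but Team Gamma wins overall — the comparison reverses. Team Beta's tickets skew toward P0, which has a lower base rate.

No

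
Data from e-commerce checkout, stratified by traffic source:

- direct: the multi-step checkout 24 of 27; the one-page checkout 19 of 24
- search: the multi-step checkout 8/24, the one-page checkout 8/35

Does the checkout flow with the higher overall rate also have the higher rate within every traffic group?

Direct: the multi-step checkout 24/27 = 88.9%, the one-page checkout 19/24 = 79.2% → the multi-step checkout
Search: the multi-step checkout 8/24 = 33.3%, the one-page checkout 8/35 = 22.9% → the multi-step checkout
Overall: the multi-step checkout 32/51 = 62.7%, the one-page checkout 27/59 = 45.8% → the multi-step checkout
The multi-step checkout wins overall and in every traffic group — no reversal.

Yes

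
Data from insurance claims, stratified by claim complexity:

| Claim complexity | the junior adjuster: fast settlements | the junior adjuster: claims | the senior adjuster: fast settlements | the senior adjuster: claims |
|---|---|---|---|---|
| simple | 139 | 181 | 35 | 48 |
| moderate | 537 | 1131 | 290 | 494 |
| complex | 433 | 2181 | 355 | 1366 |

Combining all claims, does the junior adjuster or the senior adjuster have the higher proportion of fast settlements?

the senior adjuster

Simple: the junior adjuster 139/181 = 76.8%, the senior adjuster 35/48 = 72.9% → the junior adjuster
Moderate: the junior adjuster 537/1131 = 47.5%, the senior adjuster 290/494 = 58.7% → the senior adjuster
Complex: the junior adjuster 433/2181 = 19.9%, the senior adjuster 355/1366 = 26.0% → the senior adjuster
Overall: the junior adjuster 1109/3493 = 31.7%, the senior adjuster 680/1908 = 35.6% → the senior adjuster
(Neither sweeps every claim group, but the senior adjuster has the higher pooled rate.)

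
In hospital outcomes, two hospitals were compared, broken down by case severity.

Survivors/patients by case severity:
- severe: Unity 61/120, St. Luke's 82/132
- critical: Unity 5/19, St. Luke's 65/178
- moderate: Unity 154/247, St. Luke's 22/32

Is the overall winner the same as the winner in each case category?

Severe: Unity 61/120 = 50.8%, St. Luke's 82/132 = 62.1% → St. Luke's
Critical: Unity 5/19 = 26.3%, St. Luke's 65/178 = 36.5% → St. Luke's
Moderate: Unity 154/247 = 62.3%, St. Luke's 22/32 = 68.8% → St. Luke's
Overall: Unity 220/386 = 57.0%, St. Luke's 169/342 = 49.4% → Unity
St. Luke's wins each case group but Unity wins overall — the comparison reverses. St. Luke's's patients skew toward critical, which has a lower base rate.

No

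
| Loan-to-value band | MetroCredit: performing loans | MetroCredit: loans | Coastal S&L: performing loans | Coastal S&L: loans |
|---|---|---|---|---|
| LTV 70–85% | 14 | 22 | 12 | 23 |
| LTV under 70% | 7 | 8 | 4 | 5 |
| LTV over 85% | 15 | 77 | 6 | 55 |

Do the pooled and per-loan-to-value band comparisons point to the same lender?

LTV 70–85%: MetroCredit 14/22 = 63.6%, Coastal S&L 12/23 = 52.2% → MetroCredit
LTV under 70%: MetroCredit 7/8 = 87.5%, Coastal S&L 4/5 = 80.0% → MetroCredit
LTV over 85%: MetroCredit 15/77 = 19.5%, Coastal S&L 6/55 = 10.9% → MetroCredit
Overall: MetroCredit 36/107 = 33.6%, Coastal S&L 22/83 = 26.5% → MetroCredit
MetroCredit wins overall and in every loan-to-value group — no reversal.

Yes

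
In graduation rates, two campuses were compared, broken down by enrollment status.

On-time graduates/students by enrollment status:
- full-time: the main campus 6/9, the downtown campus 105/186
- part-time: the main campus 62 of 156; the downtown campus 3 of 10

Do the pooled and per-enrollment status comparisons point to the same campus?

Full-time: the main campus 6/9 = 66.7%, the downtown campus 105/186 = 56.5% → the main campus
Part-time: the main campus 62/156 = 39.7%, the downtown campus 3/10 = 30.0% → the main campus
Overall: the main campus 68/165 = 41.2%, the downtown campus 108/196 = 55.1% → the downtown campus
The main campus wins each enrollment group but the downtown campus wins overall — the comparison reverses. The main campus's students skew toward part-time, which has a lower base rate.

No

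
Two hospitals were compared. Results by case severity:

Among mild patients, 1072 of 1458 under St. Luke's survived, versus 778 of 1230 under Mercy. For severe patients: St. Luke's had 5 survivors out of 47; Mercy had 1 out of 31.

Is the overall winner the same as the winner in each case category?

Mild: St. Luke's 1072/1458 = 73.5%, Mercy 778/1230 = 63.3% → St. Luke's
Severe: St. Luke's 5/47 = 10.6%, Mercy 1/31 = 3.2% → St. Luke's
Overall: St. Luke's 1077/1505 = 71.6%, Mercy 779/1261 = 61.8% → St. Luke's
St. Luke's wins overall and in every case group — no reversal.

Yes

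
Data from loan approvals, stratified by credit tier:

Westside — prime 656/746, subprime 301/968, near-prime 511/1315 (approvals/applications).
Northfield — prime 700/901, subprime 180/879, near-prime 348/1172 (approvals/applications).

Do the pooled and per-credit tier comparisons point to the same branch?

Prime: Westside 656/746 = 87.9%, Northfield 700/901 = 77.7% → Westside
Subprime: Westside 301/968 = 31.1%, Northfield 180/879 = 20.5% → Westside
Near-prime: Westside 511/1315 = 38.9%, Northfield 348/1172 = 29.7% → Westside
Overall: Westside 1468/3029 = 48.5%, Northfield 1228/2952 = 41.6% → Westside
Westside wins overall and in every credit group — no reversal.

Yes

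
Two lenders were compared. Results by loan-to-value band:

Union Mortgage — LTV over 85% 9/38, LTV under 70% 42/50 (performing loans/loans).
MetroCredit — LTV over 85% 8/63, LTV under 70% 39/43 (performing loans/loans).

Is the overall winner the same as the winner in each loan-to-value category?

No

LTV over 85%: Union Mortgage 9/38 = 23.7%, MetroCredit 8/63 = 12.7% → Union Mortgage
LTV under 70%: Union Mortgage 42/50 = 84.0%, MetroCredit 39/43 = 90.7% → MetroCredit
Overall: Union Mortgage 51/88 = 58.0%, MetroCredit 47/106 = 44.3% → Union Mortgage
Neither sweeps: Union Mortgage wins 1 of 2 groups, MetroCredit wins 1. Union Mortgage wins overall but not every group — no Simpson reversal.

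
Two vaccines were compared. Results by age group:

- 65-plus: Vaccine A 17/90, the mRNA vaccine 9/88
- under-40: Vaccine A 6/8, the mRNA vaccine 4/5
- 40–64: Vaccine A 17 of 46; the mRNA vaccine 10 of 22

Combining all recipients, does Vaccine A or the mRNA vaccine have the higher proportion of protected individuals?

65-plus: Vaccine A 17/90 = 18.9%, the mRNA vaccine 9/88 = 10.2% → Vaccine A
Under-40: Vaccine A 6/8 = 75.0%, the mRNA vaccine 4/5 = 80.0% → the mRNA vaccine
40–64: Vaccine A 17/46 = 37.0%, the mRNA vaccine 10/22 = 45.5% → the mRNA vaccine
Overall: Vaccine A 40/144 = 27.8%, the mRNA vaccine 23/115 = 20.0% → Vaccine A
(Neither sweeps every age group, but Vaccine A has the higher pooled rate.)

Vaccine A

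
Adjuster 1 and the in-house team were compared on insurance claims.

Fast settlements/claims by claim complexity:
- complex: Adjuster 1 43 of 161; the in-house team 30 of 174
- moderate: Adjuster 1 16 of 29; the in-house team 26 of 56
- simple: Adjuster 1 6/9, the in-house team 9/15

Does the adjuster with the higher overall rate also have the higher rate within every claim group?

Yes

Complex: Adjuster 1 43/161 = 26.7%, the in-house team 30/174 = 17.2% → Adjuster 1
Moderate: Adjuster 1 16/29 = 55.2%, the in-house team 26/56 = 46.4% → Adjuster 1
Simple: Adjuster 1 6/9 = 66.7%, the in-house team 9/15 = 60.0% → Adjuster 1
Overall: Adjuster 1 65/199 = 32.7%, the in-house team 65/245 = 26.5% → Adjuster 1
Adjuster 1 wins overall and in every claim group — no reversal.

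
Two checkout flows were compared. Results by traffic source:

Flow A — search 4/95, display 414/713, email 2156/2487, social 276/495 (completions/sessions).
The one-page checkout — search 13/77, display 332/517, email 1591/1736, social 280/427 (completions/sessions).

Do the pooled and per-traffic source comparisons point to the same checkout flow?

Yes

Search: Flow A 4/95 = 4.2%, the one-page checkout 13/77 = 16.9% → the one-page checkout
Display: Flow A 414/713 = 58.1%, the one-page checkout 332/517 = 64.2% → the one-page checkout
Email: Flow A 2156/2487 = 86.7%, the one-page checkout 1591/1736 = 91.6% → the one-page checkout
Social: Flow A 276/495 = 55.8%, the one-page checkout 280/427 = 65.6% → the one-page checkout
Overall: Flow A 2850/3790 = 75.2%, the one-page checkout 2216/2757 = 80.4% → the one-page checkout
The one-page checkout wins overall and in every traffic group — no reversal.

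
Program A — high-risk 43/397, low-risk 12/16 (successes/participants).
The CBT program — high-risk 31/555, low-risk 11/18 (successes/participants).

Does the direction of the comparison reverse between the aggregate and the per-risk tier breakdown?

No

High-risk: Program A 43/397 = 10.8%, the CBT program 31/555 = 5.6% → Program A
Low-risk: Program A 12/16 = 75.0%, the CBT program 11/18 = 61.1% → Program A
Overall: Program A 55/413 = 13.3%, the CBT program 42/573 = 7.3% → Program A
Program A wins overall and in every risk group — no reversal.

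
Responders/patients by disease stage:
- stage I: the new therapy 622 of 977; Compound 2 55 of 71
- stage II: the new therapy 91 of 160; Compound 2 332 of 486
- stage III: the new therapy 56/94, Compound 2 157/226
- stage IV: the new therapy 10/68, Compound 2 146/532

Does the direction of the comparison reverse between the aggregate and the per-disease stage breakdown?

Stage I: the new therapy 622/977 = 63.7%, Compound 2 55/71 = 77.5% → Compound 2
Stage II: the new therapy 91/160 = 56.9%, Compound 2 332/486 = 68.3% → Compound 2
Stage III: the new therapy 56/94 = 59.6%, Compound 2 157/226 = 69.5% → Compound 2
Stage IV: the new therapy 10/68 = 14.7%, Compound 2 146/532 = 27.4% → Compound 2
Overall: the new therapy 779/1299 = 60.0%, Compound 2 690/1315 = 52.5% → the new therapy
Compound 2 wins each disease group but the new therapy wins overall — the comparison reverses. Compound 2's patients skew toward stage IV, which has a lower base rate.

Yes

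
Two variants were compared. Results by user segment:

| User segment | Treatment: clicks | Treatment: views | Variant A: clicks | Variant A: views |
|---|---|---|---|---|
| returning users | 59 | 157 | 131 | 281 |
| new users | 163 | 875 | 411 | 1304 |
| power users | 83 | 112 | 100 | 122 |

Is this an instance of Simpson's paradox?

No

Returning users: Treatment 59/157 = 37.6%, Variant A 131/281 = 46.6% → Variant A
New users: Treatment 163/875 = 18.6%, Variant A 411/1304 = 31.5% → Variant A
Power users: Treatment 83/112 = 74.1%, Variant A 100/122 = 82.0% → Variant A
Overall: Treatment 305/1144 = 26.7%, Variant A 642/1707 = 37.6% → Variant A
Variant A wins overall and in every user group — no reversal.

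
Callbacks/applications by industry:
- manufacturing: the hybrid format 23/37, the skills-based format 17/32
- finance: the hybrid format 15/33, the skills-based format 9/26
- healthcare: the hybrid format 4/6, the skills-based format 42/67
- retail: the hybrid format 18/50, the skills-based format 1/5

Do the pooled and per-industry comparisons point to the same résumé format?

Manufacturing: the hybrid format 23/37 = 62.2%, the skills-based format 17/32 = 53.1% → the hybrid format
Finance: the hybrid format 15/33 = 45.5%, the skills-based format 9/26 = 34.6% → the hybrid format
Healthcare: the hybrid format 4/6 = 66.7%, the skills-based format 42/67 = 62.7% → the hybrid format
Retail: the hybrid format 18/50 = 36.0%, the skills-based format 1/5 = 20.0% → the hybrid format
Overall: the hybrid format 60/126 = 47.6%, the skills-based format 69/130 = 53.1% → the skills-based format
The hybrid format wins each industry group but the skills-based format wins overall — the comparison reverses. The hybrid format's applications skew toward retail, which has a lower base rate.

No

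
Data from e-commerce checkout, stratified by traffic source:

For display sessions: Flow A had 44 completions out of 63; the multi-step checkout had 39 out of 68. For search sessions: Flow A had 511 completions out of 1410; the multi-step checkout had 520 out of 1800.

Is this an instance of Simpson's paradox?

Display: Flow A 44/63 = 69.8%, the multi-step checkout 39/68 = 57.4% → Flow A
Search: Flow A 511/1410 = 36.2%, the multi-step checkout 520/1800 = 28.9% → Flow A
Overall: Flow A 555/1473 = 37.7%, the multi-step checkout 559/1868 = 29.9% → Flow A
Flow A wins overall and in every traffic group — no reversal.

No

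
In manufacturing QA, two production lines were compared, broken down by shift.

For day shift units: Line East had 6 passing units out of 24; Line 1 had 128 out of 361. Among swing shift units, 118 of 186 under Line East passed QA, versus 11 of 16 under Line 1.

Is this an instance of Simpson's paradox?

Day shift: Line East 6/24 = 25.0%, Line 1 128/361 = 35.5% → Line 1
Swing shift: Line East 118/186 = 63.4%, Line 1 11/16 = 68.8% → Line 1
Overall: Line East 124/210 = 59.0%, Line 1 139/377 = 36.9% → Line East
Line 1 wins each shift group but Line East wins overall — the comparison reverses. Line 1's units skew toward day shift, which has a lower base rate.

Yes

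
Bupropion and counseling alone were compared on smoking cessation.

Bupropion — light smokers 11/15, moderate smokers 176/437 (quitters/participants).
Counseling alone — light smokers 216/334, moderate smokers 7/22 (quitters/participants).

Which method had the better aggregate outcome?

counseling alone

Light smokers: bupropion 11/15 = 73.3%, counseling alone 216/334 = 64.7% → bupropion
Moderate smokers: bupropion 176/437 = 40.3%, counseling alone 7/22 = 31.8% → bupropion
Overall: bupropion 187/452 = 41.4%, counseling alone 223/356 = 62.6% → counseling alone
(Bupropion wins every dependence group but counseling alone wins overall — bupropion's participants skew toward the low-rate moderate smokers group.)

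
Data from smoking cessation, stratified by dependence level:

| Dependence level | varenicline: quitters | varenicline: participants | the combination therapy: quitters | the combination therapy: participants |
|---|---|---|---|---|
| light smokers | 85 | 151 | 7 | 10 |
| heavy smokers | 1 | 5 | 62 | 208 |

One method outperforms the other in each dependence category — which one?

the combination therapy

Light smokers: varenicline 85/151 = 56.3%, the combination therapy 7/10 = 70.0% → the combination therapy
Heavy smokers: varenicline 1/5 = 20.0%, the combination therapy 62/208 = 29.8% → the combination therapy
The combination therapy has the higher rate in both groups.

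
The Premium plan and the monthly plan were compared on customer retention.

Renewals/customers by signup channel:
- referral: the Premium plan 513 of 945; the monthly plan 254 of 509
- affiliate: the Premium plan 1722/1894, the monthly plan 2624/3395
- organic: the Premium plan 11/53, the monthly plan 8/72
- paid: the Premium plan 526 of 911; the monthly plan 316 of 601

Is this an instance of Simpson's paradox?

No

Referral: the Premium plan 513/945 = 54.3%, the monthly plan 254/509 = 49.9% → the Premium plan
Affiliate: the Premium plan 1722/1894 = 90.9%, the monthly plan 2624/3395 = 77.3% → the Premium plan
Organic: the Premium plan 11/53 = 20.8%, the monthly plan 8/72 = 11.1% → the Premium plan
Paid: the Premium plan 526/911 = 57.7%, the monthly plan 316/601 = 52.6% → the Premium plan
Overall: the Premium plan 2772/3803 = 72.9%, the monthly plan 3202/4577 = 70.0% → the Premium plan
The Premium plan wins overall and in every signup group — no reversal.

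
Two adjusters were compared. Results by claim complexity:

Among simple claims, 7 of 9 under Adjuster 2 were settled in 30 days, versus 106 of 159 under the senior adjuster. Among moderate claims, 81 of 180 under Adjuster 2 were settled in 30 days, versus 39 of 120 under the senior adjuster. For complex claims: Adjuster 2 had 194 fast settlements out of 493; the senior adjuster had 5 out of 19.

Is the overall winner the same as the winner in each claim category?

Simple: Adjuster 2 7/9 = 77.8%, the senior adjuster 106/159 = 66.7% → Adjuster 2
Moderate: Adjuster 2 81/180 = 45.0%, the senior adjuster 39/120 = 32.5% → Adjuster 2
Complex: Adjuster 2 194/493 = 39.4%, the senior adjuster 5/19 = 26.3% → Adjuster 2
Overall: Adjuster 2 282/682 = 41.3%, the senior adjuster 150/298 = 50.3% → the senior adjuster
Adjuster 2 wins each claim group but the senior adjuster wins overall — the comparison reverses. Adjuster 2's claims skew toward complex, which has a lower base rate.

No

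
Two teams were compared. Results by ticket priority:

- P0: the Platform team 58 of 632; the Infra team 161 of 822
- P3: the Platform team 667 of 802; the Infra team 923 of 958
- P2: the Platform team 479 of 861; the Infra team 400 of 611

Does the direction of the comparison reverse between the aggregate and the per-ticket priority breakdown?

P0: the Platform team 58/632 = 9.2%, the Infra team 161/822 = 19.6% → the Infra team
P3: the Platform team 667/802 = 83.2%, the Infra team 923/958 = 96.3% → the Infra team
P2: the Platform team 479/861 = 55.6%, the Infra team 400/611 = 65.5% → the Infra team
Overall: the Platform team 1204/2295 = 52.5%, the Infra team 1484/2391 = 62.1% → the Infra team
The Infra team wins overall and in every ticket group — no reversal.

No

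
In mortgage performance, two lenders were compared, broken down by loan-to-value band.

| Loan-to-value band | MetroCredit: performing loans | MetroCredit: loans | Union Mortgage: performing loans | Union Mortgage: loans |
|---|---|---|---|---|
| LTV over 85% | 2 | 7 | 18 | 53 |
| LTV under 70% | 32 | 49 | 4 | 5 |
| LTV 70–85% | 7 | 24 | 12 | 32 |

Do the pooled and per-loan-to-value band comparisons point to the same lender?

LTV over 85%: MetroCredit 2/7 = 28.6%, Union Mortgage 18/53 = 34.0% → Union Mortgage
LTV under 70%: MetroCredit 32/49 = 65.3%, Union Mortgage 4/5 = 80.0% → Union Mortgage
LTV 70–85%: MetroCredit 7/24 = 29.2%, Union Mortgage 12/32 = 37.5% → Union Mortgage
Overall: MetroCredit 41/80 = 51.2%, Union Mortgage 34/90 = 37.8% → MetroCredit
Union Mortgage wins each loan-to-value group but MetroCredit wins overall — the comparison reverses. Union Mortgage's loans skew toward LTV over 85%, which has a lower base rate.

No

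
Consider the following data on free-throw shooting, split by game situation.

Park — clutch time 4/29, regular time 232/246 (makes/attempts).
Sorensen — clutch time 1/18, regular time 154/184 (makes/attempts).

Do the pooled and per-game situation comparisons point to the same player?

Yes

Clutch time: Park 4/29 = 13.8%, Sorensen 1/18 = 5.6% → Park
Regular time: Park 232/246 = 94.3%, Sorensen 154/184 = 83.7% → Park
Overall: Park 236/275 = 85.8%, Sorensen 155/202 = 76.7% → Park
Park wins overall and in every game group — no reversal.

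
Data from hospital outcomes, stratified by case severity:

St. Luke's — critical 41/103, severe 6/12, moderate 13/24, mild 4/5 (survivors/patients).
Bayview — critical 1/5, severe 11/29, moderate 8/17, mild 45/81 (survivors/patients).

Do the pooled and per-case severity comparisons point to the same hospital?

Critical: St. Luke's 41/103 = 39.8%, Bayview 1/5 = 20.0% → St. Luke's
Severe: St. Luke's 6/12 = 50.0%, Bayview 11/29 = 37.9% → St. Luke's
Moderate: St. Luke's 13/24 = 54.2%, Bayview 8/17 = 47.1% → St. Luke's
Mild: St. Luke's 4/5 = 80.0%, Bayview 45/81 = 55.6% → St. Luke's
Overall: St. Luke's 64/144 = 44.4%, Bayview 65/132 = 49.2% → Bayview
St. Luke's wins each case group but Bayview wins overall — the comparison reverses. St. Luke's's patients skew toward critical, which has a lower base rate.

No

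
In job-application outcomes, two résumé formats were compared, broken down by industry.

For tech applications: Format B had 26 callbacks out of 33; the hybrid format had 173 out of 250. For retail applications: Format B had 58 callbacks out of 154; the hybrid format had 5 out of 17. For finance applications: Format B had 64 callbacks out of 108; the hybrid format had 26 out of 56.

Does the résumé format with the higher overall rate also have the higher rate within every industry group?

No

Tech: Format B 26/33 = 78.8%, the hybrid format 173/250 = 69.2% → Format B
Retail: Format B 58/154 = 37.7%, the hybrid format 5/17 = 29.4% → Format B
Finance: Format B 64/108 = 59.3%, the hybrid format 26/56 = 46.4% → Format B
Overall: Format B 148/295 = 50.2%, the hybrid format 204/323 = 63.2% → the hybrid format
Format B wins each industry group but the hybrid format wins overall — the comparison reverses. Format B's applications skew toward retail, which has a lower base rate.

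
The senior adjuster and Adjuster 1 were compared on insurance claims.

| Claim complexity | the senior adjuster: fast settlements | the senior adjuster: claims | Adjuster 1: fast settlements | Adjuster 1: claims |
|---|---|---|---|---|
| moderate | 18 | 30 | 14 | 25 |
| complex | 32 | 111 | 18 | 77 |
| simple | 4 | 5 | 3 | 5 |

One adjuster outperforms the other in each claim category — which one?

the senior adjuster

Moderate: the senior adjuster 18/30 = 60.0%, Adjuster 1 14/25 = 56.0% → the senior adjuster
Complex: the senior adjuster 32/111 = 28.8%, Adjuster 1 18/77 = 23.4% → the senior adjuster
Simple: the senior adjuster 4/5 = 80.0%, Adjuster 1 3/5 = 60.0% → the senior adjuster
The senior adjuster has the higher rate in all 3 groups.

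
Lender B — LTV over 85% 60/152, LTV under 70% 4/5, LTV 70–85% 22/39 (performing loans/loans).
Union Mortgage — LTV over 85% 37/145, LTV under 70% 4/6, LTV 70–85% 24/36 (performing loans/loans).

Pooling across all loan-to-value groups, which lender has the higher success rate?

Lender B

LTV over 85%: Lender B 60/152 = 39.5%, Union Mortgage 37/145 = 25.5% → Lender B
LTV under 70%: Lender B 4/5 = 80.0%, Union Mortgage 4/6 = 66.7% → Lender B
LTV 70–85%: Lender B 22/39 = 56.4%, Union Mortgage 24/36 = 66.7% → Union Mortgage
Overall: Lender B 86/196 = 43.9%, Union Mortgage 65/187 = 34.8% → Lender B
(Neither sweeps every loan-to-value group, but Lender B has the higher pooled rate.)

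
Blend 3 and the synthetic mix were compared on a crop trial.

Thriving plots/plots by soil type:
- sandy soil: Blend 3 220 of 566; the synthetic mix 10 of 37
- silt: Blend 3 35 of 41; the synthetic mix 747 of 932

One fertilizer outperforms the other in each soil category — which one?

Sandy soil: Blend 3 220/566 = 38.9%, the synthetic mix 10/37 = 27.0% → Blend 3
Silt: Blend 3 35/41 = 85.4%, the synthetic mix 747/932 = 80.2% → Blend 3
Blend 3 has the higher rate in both groups.

Blend 3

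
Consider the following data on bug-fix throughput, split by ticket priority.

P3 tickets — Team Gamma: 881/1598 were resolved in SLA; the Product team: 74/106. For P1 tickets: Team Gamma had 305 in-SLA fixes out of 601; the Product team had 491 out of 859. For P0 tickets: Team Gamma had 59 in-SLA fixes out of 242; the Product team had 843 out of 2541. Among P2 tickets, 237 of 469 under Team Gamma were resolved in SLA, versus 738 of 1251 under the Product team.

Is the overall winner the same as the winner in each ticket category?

No

P3: Team Gamma 881/1598 = 55.1%, the Product team 74/106 = 69.8% → the Product team
P1: Team Gamma 305/601 = 50.7%, the Product team 491/859 = 57.2% → the Product team
P0: Team Gamma 59/242 = 24.4%, the Product team 843/2541 = 33.2% → the Product team
P2: Team Gamma 237/469 = 50.5%, the Product team 738/1251 = 59.0% → the Product team
Overall: Team Gamma 1482/2910 = 50.9%, the Product team 2146/4757 = 45.1% → Team Gamma
The Product team wins each ticket group but Team Gamma wins overall — the comparison reverses. The Product team's tickets skew toward P0, which has a lower base rate.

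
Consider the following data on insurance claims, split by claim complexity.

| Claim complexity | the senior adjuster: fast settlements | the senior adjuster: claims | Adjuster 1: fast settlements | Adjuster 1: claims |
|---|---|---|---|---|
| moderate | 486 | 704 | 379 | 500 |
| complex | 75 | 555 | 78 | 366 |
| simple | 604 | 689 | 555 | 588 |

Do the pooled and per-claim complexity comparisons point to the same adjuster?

Yes

Moderate: the senior adjuster 486/704 = 69.0%, Adjuster 1 379/500 = 75.8% → Adjuster 1
Complex: the senior adjuster 75/555 = 13.5%, Adjuster 1 78/366 = 21.3% → Adjuster 1
Simple: the senior adjuster 604/689 = 87.7%, Adjuster 1 555/588 = 94.4% → Adjuster 1
Overall: the senior adjuster 1165/1948 = 59.8%, Adjuster 1 1012/1454 = 69.6% → Adjuster 1
Adjuster 1 wins overall and in every claim group — no reversal.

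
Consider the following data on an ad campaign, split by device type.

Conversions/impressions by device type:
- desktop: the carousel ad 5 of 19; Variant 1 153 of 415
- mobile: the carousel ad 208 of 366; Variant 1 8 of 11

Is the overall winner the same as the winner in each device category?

No

Desktop: the carousel ad 5/19 = 26.3%, Variant 1 153/415 = 36.9% → Variant 1
Mobile: the carousel ad 208/366 = 56.8%, Variant 1 8/11 = 72.7% → Variant 1
Overall: the carousel ad 213/385 = 55.3%, Variant 1 161/426 = 37.8% → the carousel ad
Variant 1 wins each device group but the carousel ad wins overall — the comparison reverses. Variant 1's impressions skew toward desktop, which has a lower base rate.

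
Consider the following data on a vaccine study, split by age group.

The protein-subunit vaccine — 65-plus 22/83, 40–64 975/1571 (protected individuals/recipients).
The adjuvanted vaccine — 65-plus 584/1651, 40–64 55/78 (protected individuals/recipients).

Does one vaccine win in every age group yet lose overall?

Yes

65-plus: the protein-subunit vaccine 22/83 = 26.5%, the adjuvanted vaccine 584/1651 = 35.4% → the adjuvanted vaccine
40–64: the protein-subunit vaccine 975/1571 = 62.1%, the adjuvanted vaccine 55/78 = 70.5% → the adjuvanted vaccine
Overall: the protein-subunit vaccine 997/1654 = 60.3%, the adjuvanted vaccine 639/1729 = 37.0% → the protein-subunit vaccine
The adjuvanted vaccine wins each age group but the protein-subunit vaccine wins overall — the comparison reverses. The adjuvanted vaccine's recipients skew toward 65-plus, which has a lower base rate.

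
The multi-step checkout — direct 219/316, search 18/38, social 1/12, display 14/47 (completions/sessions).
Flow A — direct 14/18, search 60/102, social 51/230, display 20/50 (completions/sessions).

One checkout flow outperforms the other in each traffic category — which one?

Flow A

Direct: the multi-step checkout 219/316 = 69.3%, Flow A 14/18 = 77.8% → Flow A
Search: the multi-step checkout 18/38 = 47.4%, Flow A 60/102 = 58.8% → Flow A
Social: the multi-step checkout 1/12 = 8.3%, Flow A 51/230 = 22.2% → Flow A
Display: the multi-step checkout 14/47 = 29.8%, Flow A 20/50 = 40.0% → Flow A
Flow A has the higher rate in all 4 groups.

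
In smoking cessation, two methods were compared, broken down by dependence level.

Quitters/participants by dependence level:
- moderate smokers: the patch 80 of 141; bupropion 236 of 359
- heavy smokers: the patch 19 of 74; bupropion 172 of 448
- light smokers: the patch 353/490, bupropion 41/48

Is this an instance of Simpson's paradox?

Yes

Moderate smokers: the patch 80/141 = 56.7%, bupropion 236/359 = 65.7% → bupropion
Heavy smokers: the patch 19/74 = 25.7%, bupropion 172/448 = 38.4% → bupropion
Light smokers: the patch 353/490 = 72.0%, bupropion 41/48 = 85.4% → bupropion
Overall: the patch 452/705 = 64.1%, bupropion 449/855 = 52.5% → the patch
Bupropion wins each dependence group but the patch wins overall — the comparison reverses. Bupropion's participants skew toward heavy smokers, which has a lower base rate.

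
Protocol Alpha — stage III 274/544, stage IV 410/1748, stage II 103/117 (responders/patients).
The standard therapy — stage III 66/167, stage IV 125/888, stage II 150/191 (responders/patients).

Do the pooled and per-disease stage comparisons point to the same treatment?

Stage III: Protocol Alpha 274/544 = 50.4%, the standard therapy 66/167 = 39.5% → Protocol Alpha
Stage IV: Protocol Alpha 410/1748 = 23.5%, the standard therapy 125/888 = 14.1% → Protocol Alpha
Stage II: Protocol Alpha 103/117 = 88.0%, the standard therapy 150/191 = 78.5% → Protocol Alpha
Overall: Protocol Alpha 787/2409 = 32.7%, the standard therapy 341/1246 = 27.4% → Protocol Alpha
Protocol Alpha wins overall and in every disease group — no reversal.

Yes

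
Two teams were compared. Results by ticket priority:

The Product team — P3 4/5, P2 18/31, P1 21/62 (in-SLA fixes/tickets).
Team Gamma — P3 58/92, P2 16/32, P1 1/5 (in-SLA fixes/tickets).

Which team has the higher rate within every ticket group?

P3: the Product team 4/5 = 80.0%, Team Gamma 58/92 = 63.0% → the Product team
P2: the Product team 18/31 = 58.1%, Team Gamma 16/32 = 50.0% → the Product team
P1: the Product team 21/62 = 33.9%, Team Gamma 1/5 = 20.0% → the Product team
The Product team has the higher rate in all 3 groups.

the Product team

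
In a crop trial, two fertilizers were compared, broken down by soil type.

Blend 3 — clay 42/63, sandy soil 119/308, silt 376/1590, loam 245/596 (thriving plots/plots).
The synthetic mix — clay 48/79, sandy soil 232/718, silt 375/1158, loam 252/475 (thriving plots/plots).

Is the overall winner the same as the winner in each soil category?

No

Clay: Blend 3 42/63 = 66.7%, the synthetic mix 48/79 = 60.8% → Blend 3
Sandy soil: Blend 3 119/308 = 38.6%, the synthetic mix 232/718 = 32.3% → Blend 3
Silt: Blend 3 376/1590 = 23.6%, the synthetic mix 375/1158 = 32.4% → the synthetic mix
Loam: Blend 3 245/596 = 41.1%, the synthetic mix 252/475 = 53.1% → the synthetic mix
Overall: Blend 3 782/2557 = 30.6%, the synthetic mix 907/2430 = 37.3% → the synthetic mix
Neither sweeps: Blend 3 wins 2 of 4 groups, the synthetic mix wins 2. The synthetic mix wins overall but not every group — no Simpson reversal.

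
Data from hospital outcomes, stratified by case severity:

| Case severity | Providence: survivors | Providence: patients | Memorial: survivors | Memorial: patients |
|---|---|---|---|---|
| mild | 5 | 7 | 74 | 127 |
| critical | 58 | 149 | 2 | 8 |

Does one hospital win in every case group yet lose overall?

Mild: Providence 5/7 = 71.4%, Memorial 74/127 = 58.3% → Providence
Critical: Providence 58/149 = 38.9%, Memorial 2/8 = 25.0% → Providence
Overall: Providence 63/156 = 40.4%, Memorial 76/135 = 56.3% → Memorial
Providence wins each case group but Memorial wins overall — the comparison reverses. Providence's patients skew toward critical, which has a lower base rate.

Yes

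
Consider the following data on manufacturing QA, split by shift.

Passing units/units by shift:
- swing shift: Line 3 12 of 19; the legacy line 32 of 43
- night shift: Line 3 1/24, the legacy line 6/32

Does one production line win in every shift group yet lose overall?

No

Swing shift: Line 3 12/19 = 63.2%, the legacy line 32/43 = 74.4% → the legacy line
Night shift: Line 3 1/24 = 4.2%, the legacy line 6/32 = 18.8% → the legacy line
Overall: Line 3 13/43 = 30.2%, the legacy line 38/75 = 50.7% → the legacy line
The legacy line wins overall and in every shift group — no reversal.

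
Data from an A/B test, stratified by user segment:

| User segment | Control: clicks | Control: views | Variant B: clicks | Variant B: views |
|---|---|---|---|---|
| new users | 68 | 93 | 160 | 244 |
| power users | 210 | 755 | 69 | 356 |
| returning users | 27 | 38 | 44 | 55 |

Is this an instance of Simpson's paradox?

New users: Control 68/93 = 73.1%, Variant B 160/244 = 65.6% → Control
Power users: Control 210/755 = 27.8%, Variant B 69/356 = 19.4% → Control
Returning users: Control 27/38 = 71.1%, Variant B 44/55 = 80.0% → Variant B
Overall: Control 305/886 = 34.4%, Variant B 273/655 = 41.7% → Variant B
Neither sweeps: Control wins 2 of 3 groups, Variant B wins 1. Variant B wins overall but not every group — no Simpson reversal.

No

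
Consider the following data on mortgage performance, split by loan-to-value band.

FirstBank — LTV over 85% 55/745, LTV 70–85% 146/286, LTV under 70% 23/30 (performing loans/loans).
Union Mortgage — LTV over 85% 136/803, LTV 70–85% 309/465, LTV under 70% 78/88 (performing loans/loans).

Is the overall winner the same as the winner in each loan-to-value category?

LTV over 85%: FirstBank 55/745 = 7.4%, Union Mortgage 136/803 = 16.9% → Union Mortgage
LTV 70–85%: FirstBank 146/286 = 51.0%, Union Mortgage 309/465 = 66.5% → Union Mortgage
LTV under 70%: FirstBank 23/30 = 76.7%, Union Mortgage 78/88 = 88.6% → Union Mortgage
Overall: FirstBank 224/1061 = 21.1%, Union Mortgage 523/1356 = 38.6% → Union Mortgage
Union Mortgage wins overall and in every loan-to-value group — no reversal.

Yes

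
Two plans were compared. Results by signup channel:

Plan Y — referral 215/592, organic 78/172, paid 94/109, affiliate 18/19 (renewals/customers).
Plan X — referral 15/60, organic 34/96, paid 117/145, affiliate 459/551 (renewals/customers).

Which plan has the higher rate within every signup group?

Plan Y

Referral: Plan Y 215/592 = 36.3%, Plan X 15/60 = 25.0% → Plan Y
Organic: Plan Y 78/172 = 45.3%, Plan X 34/96 = 35.4% → Plan Y
Paid: Plan Y 94/109 = 86.2%, Plan X 117/145 = 80.7% → Plan Y
Affiliate: Plan Y 18/19 = 94.7%, Plan X 459/551 = 83.3% → Plan Y
Plan Y has the higher rate in all 4 groups.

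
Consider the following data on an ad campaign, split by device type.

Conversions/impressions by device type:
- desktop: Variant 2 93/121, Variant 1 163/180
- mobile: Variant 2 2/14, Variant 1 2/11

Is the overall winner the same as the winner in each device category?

Yes

Desktop: Variant 2 93/121 = 76.9%, Variant 1 163/180 = 90.6% → Variant 1
Mobile: Variant 2 2/14 = 14.3%, Variant 1 2/11 = 18.2% → Variant 1
Overall: Variant 2 95/135 = 70.4%, Variant 1 165/191 = 86.4% → Variant 1
Variant 1 wins overall and in every device group — no reversal.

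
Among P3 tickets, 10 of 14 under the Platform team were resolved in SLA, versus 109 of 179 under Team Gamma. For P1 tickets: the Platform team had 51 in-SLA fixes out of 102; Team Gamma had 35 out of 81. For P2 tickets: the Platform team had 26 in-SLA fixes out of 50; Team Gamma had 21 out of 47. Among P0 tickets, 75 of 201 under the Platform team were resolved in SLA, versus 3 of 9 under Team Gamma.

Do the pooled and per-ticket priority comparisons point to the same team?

No

P3: the Platform team 10/14 = 71.4%, Team Gamma 109/179 = 60.9% → the Platform team
P1: the Platform team 51/102 = 50.0%, Team Gamma 35/81 = 43.2% → the Platform team
P2: the Platform team 26/50 = 52.0%, Team Gamma 21/47 = 44.7% → the Platform team
P0: the Platform team 75/201 = 37.3%, Team Gamma 3/9 = 33.3% → the Platform team
Overall: the Platform team 162/367 = 44.1%, Team Gamma 168/316 = 53.2% → Team Gamma
The Platform team wins each ticket group but Team Gamma wins overall — the comparison reverses. The Platform team's tickets skew toward P0, which has a lower base rate.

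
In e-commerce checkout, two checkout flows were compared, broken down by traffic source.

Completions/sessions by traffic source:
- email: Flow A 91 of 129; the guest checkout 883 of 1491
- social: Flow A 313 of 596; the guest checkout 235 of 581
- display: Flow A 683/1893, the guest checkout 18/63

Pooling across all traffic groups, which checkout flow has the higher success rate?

the guest checkout

Email: Flow A 91/129 = 70.5%, the guest checkout 883/1491 = 59.2% → Flow A
Social: Flow A 313/596 = 52.5%, the guest checkout 235/581 = 40.4% → Flow A
Display: Flow A 683/1893 = 36.1%, the guest checkout 18/63 = 28.6% → Flow A
Overall: Flow A 1087/2618 = 41.5%, the guest checkout 1136/2135 = 53.2% → the guest checkout
(Flow A wins every traffic group but the guest checkout wins overall — Flow A's sessions skew toward the low-rate display group.)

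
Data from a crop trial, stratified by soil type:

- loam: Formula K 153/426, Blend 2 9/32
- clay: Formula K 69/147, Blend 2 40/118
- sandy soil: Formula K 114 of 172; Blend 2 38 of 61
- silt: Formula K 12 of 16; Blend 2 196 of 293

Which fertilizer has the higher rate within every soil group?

Loam: Formula K 153/426 = 35.9%, Blend 2 9/32 = 28.1% → Formula K
Clay: Formula K 69/147 = 46.9%, Blend 2 40/118 = 33.9% → Formula K
Sandy soil: Formula K 114/172 = 66.3%, Blend 2 38/61 = 62.3% → Formula K
Silt: Formula K 12/16 = 75.0%, Blend 2 196/293 = 66.9% → Formula K
Formula K has the higher rate in all 4 groups.

Formula K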